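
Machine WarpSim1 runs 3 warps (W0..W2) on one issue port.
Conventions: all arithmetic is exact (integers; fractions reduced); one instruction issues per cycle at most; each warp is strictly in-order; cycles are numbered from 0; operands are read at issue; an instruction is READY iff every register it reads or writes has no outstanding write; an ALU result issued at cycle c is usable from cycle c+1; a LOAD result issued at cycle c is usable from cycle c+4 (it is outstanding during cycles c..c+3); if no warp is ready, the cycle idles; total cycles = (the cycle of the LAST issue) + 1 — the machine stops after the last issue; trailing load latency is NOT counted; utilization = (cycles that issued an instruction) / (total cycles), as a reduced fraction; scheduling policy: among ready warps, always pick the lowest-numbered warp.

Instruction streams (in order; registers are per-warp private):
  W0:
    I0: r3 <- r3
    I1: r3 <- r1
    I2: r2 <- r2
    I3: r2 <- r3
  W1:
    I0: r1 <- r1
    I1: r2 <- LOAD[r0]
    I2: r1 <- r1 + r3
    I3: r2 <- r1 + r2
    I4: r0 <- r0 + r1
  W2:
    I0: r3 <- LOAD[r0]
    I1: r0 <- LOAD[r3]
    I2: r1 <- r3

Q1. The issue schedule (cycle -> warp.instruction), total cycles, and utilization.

cycle 0: W0.I0
cycle 1: W0.I1
cycle 2: W0.I2
cycle 3: W0.I3
cycle 4: W1.I0
cycle 5: W1.I1
cycle 6: W1.I2
cycle 7: W2.I0
cycle 8: idle
cycle 9: W1.I3
cycle 10: W1.I4
cycle 11: W2.I1
cycle 12: W2.I2

Answer: 13 cycles, utilization 12/13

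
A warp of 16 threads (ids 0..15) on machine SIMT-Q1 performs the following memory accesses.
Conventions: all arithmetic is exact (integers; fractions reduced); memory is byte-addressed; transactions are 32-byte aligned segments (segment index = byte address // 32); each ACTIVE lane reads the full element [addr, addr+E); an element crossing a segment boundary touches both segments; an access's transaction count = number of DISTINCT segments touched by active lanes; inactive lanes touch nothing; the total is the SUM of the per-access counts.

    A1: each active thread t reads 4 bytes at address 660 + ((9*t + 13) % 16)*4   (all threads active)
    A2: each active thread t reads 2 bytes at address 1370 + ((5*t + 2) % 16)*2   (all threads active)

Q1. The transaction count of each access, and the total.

A1: 3 transactions
A2: 2 transactions

Answer: 3,2; total 5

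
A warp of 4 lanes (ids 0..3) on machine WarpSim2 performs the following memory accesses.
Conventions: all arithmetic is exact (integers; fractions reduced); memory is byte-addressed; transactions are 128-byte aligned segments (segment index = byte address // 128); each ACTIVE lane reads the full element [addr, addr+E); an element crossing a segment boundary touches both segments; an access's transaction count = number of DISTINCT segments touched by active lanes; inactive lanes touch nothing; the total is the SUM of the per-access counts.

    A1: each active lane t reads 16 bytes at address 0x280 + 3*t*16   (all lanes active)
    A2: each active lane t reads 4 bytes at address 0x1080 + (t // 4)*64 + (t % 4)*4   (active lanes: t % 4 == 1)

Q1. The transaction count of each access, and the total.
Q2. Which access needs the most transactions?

A1: 2 transactions
A2: 1 transaction

Answer: 2,1; total 3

Answer: A1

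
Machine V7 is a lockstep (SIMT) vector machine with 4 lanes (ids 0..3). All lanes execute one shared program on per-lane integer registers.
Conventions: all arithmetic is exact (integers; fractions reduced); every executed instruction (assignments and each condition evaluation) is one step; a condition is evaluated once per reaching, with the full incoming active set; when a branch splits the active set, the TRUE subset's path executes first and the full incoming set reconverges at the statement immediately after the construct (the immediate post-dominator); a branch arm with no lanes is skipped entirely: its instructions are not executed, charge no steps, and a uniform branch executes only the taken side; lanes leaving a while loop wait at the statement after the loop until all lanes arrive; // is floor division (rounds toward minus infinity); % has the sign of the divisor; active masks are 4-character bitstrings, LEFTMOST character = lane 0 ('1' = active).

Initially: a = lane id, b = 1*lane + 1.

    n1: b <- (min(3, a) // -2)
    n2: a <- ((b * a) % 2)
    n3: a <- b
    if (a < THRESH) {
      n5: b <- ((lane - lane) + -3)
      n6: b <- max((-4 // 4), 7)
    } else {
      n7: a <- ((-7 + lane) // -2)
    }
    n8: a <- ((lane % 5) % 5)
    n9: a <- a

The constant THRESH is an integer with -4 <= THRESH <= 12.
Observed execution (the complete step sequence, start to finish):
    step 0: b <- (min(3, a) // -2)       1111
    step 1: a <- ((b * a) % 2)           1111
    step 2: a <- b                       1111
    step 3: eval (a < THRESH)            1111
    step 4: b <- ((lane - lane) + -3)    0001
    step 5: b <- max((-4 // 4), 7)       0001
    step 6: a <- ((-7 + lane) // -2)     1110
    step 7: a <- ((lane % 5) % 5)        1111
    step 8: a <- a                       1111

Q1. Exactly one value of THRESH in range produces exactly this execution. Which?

Answer: THRESH = -1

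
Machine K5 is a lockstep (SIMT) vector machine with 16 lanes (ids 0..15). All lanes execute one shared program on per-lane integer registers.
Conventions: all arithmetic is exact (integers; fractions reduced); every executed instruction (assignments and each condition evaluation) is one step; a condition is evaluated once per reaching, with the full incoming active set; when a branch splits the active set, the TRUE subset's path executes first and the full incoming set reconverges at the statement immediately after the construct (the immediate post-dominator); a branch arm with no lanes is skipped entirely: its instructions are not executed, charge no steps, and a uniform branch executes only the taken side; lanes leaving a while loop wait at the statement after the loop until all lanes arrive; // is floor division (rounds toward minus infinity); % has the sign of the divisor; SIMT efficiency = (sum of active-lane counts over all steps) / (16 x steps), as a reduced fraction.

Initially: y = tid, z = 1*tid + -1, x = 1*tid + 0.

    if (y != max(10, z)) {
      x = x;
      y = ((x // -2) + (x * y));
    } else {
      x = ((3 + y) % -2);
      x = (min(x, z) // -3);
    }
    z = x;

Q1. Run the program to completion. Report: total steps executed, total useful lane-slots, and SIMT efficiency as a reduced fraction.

Answer: 6 steps, 64 useful, 2/3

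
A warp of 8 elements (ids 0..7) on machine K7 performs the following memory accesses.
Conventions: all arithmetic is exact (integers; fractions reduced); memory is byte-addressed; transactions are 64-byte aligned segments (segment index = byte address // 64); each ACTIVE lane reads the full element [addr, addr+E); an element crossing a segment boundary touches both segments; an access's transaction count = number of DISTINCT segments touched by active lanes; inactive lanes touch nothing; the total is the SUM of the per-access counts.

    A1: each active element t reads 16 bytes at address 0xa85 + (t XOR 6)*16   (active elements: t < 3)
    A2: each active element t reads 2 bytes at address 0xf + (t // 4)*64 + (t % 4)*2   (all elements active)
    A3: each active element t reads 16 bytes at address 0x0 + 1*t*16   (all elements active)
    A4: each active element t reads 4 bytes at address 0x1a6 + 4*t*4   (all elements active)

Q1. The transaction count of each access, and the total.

A1: 2 transactions
A2: 2 transactions
A3: 2 transactions
A4: 3 transactions

Answer: 2,2,2,3; total 9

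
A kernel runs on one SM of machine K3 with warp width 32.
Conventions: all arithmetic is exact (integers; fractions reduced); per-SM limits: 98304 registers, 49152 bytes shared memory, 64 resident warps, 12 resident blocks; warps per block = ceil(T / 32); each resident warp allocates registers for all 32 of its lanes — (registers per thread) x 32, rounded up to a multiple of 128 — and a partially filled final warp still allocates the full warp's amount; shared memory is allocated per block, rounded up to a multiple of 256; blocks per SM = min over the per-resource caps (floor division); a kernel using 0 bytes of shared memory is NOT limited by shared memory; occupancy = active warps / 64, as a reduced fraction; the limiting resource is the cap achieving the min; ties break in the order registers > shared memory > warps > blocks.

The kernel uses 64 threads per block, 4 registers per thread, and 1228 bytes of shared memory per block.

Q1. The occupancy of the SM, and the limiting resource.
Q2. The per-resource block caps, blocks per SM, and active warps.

Answer: occupancy 3/8, limited by blocks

registers: 384 blocks
shared memory: 38 blocks
warps: 32 blocks
blocks: 12 blocks

Answer: 12 blocks, 24 active warps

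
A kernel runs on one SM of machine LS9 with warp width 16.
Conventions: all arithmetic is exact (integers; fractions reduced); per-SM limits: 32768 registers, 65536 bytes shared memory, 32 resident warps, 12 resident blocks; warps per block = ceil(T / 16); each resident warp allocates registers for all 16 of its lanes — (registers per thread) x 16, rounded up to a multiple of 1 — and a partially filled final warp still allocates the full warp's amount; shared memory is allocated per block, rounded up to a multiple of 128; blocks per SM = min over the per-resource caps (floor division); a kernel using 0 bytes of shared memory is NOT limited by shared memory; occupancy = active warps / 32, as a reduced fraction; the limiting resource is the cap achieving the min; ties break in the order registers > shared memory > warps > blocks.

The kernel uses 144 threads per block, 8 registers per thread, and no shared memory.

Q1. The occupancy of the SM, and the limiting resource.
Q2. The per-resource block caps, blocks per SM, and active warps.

Answer: occupancy 27/32, limited by warps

registers: 28 blocks
shared memory: no limit (kernel uses none)
warps: 3 blocks
blocks: 12 blocks

Answer: 3 blocks, 27 active warps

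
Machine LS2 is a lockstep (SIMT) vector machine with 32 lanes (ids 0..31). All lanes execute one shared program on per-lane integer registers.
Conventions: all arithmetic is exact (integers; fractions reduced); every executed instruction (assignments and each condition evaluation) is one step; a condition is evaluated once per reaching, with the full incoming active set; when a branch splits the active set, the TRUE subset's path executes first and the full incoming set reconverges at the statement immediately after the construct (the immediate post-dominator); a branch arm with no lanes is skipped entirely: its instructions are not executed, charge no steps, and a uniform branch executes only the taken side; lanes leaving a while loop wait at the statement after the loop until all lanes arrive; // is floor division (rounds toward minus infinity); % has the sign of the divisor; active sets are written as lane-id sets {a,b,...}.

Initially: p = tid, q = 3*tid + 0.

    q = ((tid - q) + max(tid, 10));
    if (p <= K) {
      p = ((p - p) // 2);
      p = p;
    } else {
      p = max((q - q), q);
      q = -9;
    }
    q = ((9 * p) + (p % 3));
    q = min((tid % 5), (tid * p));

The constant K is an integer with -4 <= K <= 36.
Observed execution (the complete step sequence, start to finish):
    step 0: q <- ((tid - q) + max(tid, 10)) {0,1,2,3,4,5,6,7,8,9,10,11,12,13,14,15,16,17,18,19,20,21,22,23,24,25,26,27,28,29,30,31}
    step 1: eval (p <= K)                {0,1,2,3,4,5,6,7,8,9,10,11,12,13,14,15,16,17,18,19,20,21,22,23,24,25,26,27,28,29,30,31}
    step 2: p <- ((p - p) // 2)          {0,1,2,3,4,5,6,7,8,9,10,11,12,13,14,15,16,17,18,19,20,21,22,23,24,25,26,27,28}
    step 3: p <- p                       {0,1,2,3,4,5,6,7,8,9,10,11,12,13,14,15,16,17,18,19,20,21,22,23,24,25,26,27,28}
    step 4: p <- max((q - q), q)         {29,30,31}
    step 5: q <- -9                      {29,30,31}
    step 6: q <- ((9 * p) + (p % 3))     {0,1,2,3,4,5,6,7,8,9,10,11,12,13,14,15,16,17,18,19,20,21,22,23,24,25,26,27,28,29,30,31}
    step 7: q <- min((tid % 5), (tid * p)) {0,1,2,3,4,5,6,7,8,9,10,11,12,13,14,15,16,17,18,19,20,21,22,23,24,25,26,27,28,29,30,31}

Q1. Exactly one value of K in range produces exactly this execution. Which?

Answer: K = 28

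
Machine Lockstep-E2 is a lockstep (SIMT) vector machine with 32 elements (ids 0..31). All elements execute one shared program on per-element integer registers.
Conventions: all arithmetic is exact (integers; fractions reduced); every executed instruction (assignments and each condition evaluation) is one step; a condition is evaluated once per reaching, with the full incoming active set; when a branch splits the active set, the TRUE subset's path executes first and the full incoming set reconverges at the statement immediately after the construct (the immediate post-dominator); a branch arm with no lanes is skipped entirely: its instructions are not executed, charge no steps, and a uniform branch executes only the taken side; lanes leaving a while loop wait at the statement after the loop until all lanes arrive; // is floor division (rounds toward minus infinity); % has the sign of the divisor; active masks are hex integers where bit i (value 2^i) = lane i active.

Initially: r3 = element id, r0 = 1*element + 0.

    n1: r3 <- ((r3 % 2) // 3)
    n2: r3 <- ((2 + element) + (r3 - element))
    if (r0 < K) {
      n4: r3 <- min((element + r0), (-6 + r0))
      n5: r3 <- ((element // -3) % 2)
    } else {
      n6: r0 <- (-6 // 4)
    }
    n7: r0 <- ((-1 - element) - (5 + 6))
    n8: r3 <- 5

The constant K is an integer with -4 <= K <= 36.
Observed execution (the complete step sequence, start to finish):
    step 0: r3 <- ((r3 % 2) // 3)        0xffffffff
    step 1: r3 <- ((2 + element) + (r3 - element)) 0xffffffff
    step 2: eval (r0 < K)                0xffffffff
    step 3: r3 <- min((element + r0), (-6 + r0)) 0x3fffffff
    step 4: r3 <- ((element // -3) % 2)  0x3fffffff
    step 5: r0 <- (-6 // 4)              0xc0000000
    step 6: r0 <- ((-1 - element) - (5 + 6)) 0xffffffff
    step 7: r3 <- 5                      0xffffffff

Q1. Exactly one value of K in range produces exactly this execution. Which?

Answer: K = 30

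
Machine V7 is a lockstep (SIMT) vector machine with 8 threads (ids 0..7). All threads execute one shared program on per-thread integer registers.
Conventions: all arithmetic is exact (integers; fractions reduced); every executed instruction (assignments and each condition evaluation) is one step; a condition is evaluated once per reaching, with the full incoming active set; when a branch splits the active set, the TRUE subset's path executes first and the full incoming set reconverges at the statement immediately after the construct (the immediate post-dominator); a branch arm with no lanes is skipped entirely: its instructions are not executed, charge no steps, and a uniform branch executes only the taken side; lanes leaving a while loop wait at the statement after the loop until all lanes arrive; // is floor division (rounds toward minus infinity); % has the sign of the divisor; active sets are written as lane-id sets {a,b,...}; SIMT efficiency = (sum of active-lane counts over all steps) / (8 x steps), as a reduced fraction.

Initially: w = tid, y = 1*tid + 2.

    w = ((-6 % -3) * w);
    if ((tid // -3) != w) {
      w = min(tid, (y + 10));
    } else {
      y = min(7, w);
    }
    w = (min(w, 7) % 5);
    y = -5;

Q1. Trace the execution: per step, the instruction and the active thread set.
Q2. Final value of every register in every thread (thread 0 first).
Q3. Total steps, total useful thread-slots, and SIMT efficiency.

step 0: w <- ((-6 % -3) * w)         {0,1,2,3,4,5,6,7}
step 1: eval ((tid // -3) != w)      {0,1,2,3,4,5,6,7}
step 2: w <- min(tid, (y + 10))      {1,2,3,4,5,6,7}
step 3: y <- min(7, w)               {0}
step 4: w <- (min(w, 7) % 5)         {0,1,2,3,4,5,6,7}
step 5: y <- -5                      {0,1,2,3,4,5,6,7}

Answer: 6 steps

w: 0,1,2,3,4,0,1,2
y: -5,-5,-5,-5,-5,-5,-5,-5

steps = 6; useful = 40; efficiency = 40/48 = 5/6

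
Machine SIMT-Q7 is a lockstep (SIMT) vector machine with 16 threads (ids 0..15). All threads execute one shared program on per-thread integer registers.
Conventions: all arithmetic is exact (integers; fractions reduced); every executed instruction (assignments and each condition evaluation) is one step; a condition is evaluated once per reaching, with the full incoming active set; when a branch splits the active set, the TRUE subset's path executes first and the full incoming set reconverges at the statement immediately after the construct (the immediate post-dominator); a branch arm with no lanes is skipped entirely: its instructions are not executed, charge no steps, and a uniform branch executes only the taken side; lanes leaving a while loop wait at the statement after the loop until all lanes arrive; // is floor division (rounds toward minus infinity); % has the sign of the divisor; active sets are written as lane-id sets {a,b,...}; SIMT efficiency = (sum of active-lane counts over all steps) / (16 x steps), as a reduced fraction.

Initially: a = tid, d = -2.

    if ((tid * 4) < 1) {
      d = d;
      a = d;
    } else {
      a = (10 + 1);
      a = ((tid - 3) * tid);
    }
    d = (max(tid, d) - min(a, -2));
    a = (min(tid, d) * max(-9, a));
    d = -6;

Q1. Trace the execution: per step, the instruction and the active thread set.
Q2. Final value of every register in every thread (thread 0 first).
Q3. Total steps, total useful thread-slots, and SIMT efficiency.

step 0: eval ((tid * 4) < 1)         {0,1,2,3,4,5,6,7,8,9,10,11,12,13,14,15}
step 1: d <- d                       {0}
step 2: a <- d                       {0}
step 3: a <- (10 + 1)                {1,2,3,4,5,6,7,8,9,10,11,12,13,14,15}
step 4: a <- ((tid - 3) * tid)       {1,2,3,4,5,6,7,8,9,10,11,12,13,14,15}
step 5: d <- (max(tid, d) - min(a, -2)) {0,1,2,3,4,5,6,7,8,9,10,11,12,13,14,15}
step 6: a <- (min(tid, d) * max(-9, a)) {0,1,2,3,4,5,6,7,8,9,10,11,12,13,14,15}
step 7: d <- -6                      {0,1,2,3,4,5,6,7,8,9,10,11,12,13,14,15}

Answer: 8 steps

a: 0,-2,-4,0,16,50,108,196,320,486,700,968,1296,1690,2156,2700
d: -6,-6,-6,-6,-6,-6,-6,-6,-6,-6,-6,-6,-6,-6,-6,-6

steps = 8; useful = 96; efficiency = 96/128 = 3/4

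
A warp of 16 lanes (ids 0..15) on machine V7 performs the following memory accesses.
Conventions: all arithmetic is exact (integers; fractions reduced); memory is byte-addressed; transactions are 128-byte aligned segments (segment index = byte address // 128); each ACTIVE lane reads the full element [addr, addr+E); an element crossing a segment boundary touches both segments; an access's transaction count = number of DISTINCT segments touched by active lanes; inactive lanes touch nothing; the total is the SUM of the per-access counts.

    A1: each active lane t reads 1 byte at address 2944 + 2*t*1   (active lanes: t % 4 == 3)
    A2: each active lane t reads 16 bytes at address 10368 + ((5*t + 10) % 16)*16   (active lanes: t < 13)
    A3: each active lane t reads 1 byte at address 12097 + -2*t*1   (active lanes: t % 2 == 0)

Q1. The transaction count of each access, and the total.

A1: 1 transaction
A2: 2 transactions
A3: 1 transaction

Answer: 1,2,1; total 4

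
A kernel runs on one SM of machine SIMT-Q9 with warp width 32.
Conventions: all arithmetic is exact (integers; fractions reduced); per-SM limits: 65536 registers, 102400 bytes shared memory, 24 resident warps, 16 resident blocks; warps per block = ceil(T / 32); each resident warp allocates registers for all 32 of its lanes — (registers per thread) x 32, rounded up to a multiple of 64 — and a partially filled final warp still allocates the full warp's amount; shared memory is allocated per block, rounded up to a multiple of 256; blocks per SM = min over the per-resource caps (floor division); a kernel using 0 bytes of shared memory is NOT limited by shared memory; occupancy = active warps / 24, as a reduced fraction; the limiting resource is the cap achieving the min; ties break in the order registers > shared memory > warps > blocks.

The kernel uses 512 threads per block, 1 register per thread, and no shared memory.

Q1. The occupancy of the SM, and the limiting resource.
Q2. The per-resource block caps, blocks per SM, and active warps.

Answer: occupancy 2/3, limited by warps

registers: 64 blocks
shared memory: no limit (kernel uses none)
warps: 1 block
blocks: 16 blocks

Answer: 1 block, 16 active warps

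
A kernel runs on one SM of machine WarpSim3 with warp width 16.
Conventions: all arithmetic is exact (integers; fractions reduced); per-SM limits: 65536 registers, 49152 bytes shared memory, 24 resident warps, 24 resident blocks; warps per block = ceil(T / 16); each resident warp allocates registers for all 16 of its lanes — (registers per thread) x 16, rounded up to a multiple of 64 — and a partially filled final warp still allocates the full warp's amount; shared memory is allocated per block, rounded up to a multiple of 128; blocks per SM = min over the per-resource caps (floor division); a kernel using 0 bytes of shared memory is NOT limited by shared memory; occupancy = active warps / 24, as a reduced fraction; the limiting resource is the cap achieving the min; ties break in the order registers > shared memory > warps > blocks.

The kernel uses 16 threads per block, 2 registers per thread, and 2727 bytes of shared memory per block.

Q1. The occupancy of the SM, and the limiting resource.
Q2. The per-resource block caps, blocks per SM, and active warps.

Answer: occupancy 17/24, limited by shared memory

registers: 1024 blocks
shared memory: 17 blocks
warps: 24 blocks
blocks: 24 blocks

Answer: 17 blocks, 17 active warps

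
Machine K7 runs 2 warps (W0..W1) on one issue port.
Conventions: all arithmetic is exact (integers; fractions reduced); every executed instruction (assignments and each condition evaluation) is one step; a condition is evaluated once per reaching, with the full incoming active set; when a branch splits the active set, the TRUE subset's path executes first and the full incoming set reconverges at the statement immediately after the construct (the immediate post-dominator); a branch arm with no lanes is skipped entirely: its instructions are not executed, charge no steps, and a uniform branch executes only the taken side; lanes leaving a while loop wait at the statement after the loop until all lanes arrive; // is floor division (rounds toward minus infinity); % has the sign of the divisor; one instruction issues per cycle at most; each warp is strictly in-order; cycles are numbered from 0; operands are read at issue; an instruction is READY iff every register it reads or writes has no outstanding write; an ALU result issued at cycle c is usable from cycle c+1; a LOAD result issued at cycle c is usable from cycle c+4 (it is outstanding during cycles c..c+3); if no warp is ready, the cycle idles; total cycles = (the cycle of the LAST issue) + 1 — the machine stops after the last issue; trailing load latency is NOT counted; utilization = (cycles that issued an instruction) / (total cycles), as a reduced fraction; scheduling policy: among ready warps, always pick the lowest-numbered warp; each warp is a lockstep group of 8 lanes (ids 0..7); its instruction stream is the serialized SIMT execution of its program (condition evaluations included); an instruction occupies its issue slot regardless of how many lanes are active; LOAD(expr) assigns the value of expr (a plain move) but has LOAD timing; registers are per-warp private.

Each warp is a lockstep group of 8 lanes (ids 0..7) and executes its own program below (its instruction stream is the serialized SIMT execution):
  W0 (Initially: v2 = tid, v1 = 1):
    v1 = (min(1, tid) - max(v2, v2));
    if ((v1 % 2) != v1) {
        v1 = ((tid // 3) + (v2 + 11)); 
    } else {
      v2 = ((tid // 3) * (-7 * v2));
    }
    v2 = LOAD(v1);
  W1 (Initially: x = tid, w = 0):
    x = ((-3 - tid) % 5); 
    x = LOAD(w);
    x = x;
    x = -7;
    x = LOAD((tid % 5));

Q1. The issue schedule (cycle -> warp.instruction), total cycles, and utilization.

cycle 0: W0.I0
cycle 1: W0.I1
cycle 2: W0.I2
cycle 3: W0.I3
cycle 4: W0.I4
cycle 5: W1.I0
cycle 6: W1.I1
cycle 7: idle
cycle 8: idle
cycle 9: idle
cycle 10: W1.I2
cycle 11: W1.I3
cycle 12: W1.I4

Answer: 13 cycles, utilization 10/13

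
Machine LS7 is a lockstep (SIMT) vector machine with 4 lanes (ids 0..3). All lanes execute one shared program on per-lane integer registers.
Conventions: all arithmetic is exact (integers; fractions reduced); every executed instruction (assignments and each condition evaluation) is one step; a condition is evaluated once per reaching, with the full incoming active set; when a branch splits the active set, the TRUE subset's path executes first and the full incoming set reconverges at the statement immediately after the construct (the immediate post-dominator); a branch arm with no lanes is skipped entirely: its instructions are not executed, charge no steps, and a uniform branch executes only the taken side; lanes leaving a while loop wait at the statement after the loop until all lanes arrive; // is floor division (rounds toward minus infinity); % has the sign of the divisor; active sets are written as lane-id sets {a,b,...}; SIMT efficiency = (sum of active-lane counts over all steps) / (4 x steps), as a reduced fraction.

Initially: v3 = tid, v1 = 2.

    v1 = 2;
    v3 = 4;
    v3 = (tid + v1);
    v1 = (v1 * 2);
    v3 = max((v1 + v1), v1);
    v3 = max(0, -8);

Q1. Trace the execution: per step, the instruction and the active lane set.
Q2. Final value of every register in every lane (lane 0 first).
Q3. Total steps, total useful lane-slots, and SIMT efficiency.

step 0: v1 <- 2                      {0,1,2,3}
step 1: v3 <- 4                      {0,1,2,3}
step 2: v3 <- (tid + v1)             {0,1,2,3}
step 3: v1 <- (v1 * 2)               {0,1,2,3}
step 4: v3 <- max((v1 + v1), v1)     {0,1,2,3}
step 5: v3 <- max(0, -8)             {0,1,2,3}

Answer: 6 steps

v3: 0,0,0,0
v1: 4,4,4,4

steps = 6; useful = 24; efficiency = 24/24 = 1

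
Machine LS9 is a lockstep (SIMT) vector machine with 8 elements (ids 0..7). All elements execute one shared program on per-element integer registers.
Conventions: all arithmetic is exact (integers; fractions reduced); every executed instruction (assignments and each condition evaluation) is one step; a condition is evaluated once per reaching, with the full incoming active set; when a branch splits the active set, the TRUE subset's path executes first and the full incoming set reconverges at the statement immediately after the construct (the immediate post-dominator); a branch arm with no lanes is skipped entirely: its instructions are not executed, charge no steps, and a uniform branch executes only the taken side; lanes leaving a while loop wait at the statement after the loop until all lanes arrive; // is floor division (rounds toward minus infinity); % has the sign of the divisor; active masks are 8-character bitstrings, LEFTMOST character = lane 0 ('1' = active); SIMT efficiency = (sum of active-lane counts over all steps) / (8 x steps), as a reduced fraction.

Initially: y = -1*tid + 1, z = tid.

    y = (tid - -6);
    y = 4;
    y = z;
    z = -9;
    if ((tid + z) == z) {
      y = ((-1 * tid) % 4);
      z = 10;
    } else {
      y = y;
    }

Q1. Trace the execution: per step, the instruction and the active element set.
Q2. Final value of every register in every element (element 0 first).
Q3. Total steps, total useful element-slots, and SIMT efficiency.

step 0: y <- (tid - -6)              11111111
step 1: y <- 4                       11111111
step 2: y <- z                       11111111
step 3: z <- -9                      11111111
step 4: eval ((tid + z) == z)        11111111
step 5: y <- ((-1 * tid) % 4)        10000000
step 6: z <- 10                      10000000
step 7: y <- y                       01111111

Answer: 8 steps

y: 0,1,2,3,4,5,6,7
z: 10,-9,-9,-9,-9,-9,-9,-9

steps = 8; useful = 49; efficiency = 49/64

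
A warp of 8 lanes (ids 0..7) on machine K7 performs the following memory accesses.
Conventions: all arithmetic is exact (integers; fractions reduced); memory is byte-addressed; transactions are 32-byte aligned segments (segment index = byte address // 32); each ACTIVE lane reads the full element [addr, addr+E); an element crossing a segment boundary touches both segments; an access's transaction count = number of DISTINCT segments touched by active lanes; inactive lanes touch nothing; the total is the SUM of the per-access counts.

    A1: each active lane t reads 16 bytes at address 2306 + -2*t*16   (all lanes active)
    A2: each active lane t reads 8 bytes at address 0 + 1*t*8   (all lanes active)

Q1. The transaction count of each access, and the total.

A1: 8 transactions
A2: 2 transactions

Answer: 8,2; total 10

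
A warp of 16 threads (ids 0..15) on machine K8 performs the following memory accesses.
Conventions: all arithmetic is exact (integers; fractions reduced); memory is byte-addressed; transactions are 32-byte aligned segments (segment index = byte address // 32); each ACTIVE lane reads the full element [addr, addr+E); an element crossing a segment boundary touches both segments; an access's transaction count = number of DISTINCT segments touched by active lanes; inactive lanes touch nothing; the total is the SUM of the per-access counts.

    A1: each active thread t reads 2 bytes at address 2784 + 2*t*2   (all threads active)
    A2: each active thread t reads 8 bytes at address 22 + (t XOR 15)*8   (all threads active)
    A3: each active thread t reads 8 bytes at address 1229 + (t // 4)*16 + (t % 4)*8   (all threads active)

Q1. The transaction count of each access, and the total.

A1: 2 transactions
A2: 5 transactions
A3: 3 transactions

Answer: 2,5,3; total 10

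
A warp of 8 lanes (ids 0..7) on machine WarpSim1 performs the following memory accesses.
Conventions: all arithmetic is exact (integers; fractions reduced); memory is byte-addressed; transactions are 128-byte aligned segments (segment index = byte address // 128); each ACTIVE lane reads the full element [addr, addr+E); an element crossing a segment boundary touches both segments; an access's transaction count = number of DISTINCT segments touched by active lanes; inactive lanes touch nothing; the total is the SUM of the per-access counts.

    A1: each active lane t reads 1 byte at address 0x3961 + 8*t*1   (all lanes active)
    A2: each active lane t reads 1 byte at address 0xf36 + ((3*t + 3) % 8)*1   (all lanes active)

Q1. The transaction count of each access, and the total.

A1: 2 transactions
A2: 1 transaction

Answer: 2,1; total 3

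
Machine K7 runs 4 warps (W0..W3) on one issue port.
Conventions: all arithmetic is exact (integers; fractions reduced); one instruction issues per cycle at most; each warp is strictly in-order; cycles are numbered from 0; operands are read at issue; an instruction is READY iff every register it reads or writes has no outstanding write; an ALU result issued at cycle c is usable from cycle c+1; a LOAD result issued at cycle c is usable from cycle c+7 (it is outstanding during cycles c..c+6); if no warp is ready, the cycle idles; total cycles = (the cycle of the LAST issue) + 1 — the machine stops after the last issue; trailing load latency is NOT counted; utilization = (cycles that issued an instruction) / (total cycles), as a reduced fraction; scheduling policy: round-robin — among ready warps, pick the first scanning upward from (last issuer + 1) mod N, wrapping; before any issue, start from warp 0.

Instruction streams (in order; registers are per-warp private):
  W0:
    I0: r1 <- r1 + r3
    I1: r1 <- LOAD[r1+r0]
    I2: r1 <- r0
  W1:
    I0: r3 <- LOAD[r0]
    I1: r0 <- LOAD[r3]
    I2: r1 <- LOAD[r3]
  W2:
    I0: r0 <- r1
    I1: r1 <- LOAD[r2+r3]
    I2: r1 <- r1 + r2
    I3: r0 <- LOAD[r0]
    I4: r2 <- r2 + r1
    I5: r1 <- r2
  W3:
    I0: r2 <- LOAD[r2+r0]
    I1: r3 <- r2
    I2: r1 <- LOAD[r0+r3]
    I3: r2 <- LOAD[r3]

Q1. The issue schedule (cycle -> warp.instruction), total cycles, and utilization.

cycle 0: W0.I0
cycle 1: W1.I0
cycle 2: W2.I0
cycle 3: W3.I0
cycle 4: W0.I1
cycle 5: W2.I1
cycle 6: idle
cycle 7: idle
cycle 8: W1.I1
cycle 9: W1.I2
cycle 10: W3.I1
cycle 11: W0.I2
cycle 12: W2.I2
cycle 13: W3.I2
cycle 14: W2.I3
cycle 15: W3.I3
cycle 16: W2.I4
cycle 17: W2.I5

Answer: 18 cycles, utilization 8/9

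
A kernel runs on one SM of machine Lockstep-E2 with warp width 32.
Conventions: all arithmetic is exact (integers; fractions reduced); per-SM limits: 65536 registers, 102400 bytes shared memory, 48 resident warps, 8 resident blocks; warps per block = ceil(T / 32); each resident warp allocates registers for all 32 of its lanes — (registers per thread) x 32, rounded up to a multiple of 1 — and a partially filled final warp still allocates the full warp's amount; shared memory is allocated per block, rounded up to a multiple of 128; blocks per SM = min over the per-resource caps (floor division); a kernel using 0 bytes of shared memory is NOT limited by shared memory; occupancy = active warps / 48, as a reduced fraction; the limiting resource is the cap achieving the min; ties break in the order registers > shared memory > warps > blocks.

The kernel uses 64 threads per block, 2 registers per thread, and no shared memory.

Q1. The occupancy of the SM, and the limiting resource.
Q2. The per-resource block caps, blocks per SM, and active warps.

Answer: occupancy 1/3, limited by blocks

registers: 512 blocks
shared memory: no limit (kernel uses none)
warps: 24 blocks
blocks: 8 blocks

Answer: 8 blocks, 16 active warps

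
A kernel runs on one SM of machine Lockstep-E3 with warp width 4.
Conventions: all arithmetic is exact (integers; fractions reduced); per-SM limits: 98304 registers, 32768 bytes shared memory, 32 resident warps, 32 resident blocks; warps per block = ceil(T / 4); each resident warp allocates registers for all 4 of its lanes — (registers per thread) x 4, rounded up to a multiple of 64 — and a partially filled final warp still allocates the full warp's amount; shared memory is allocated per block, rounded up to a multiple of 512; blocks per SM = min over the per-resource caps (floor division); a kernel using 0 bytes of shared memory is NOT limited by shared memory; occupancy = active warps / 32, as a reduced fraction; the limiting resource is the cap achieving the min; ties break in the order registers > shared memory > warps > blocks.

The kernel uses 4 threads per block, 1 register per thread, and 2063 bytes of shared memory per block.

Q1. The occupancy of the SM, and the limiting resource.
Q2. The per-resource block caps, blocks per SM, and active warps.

Answer: occupancy 3/8, limited by shared memory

registers: 1536 blocks
shared memory: 12 blocks
warps: 32 blocks
blocks: 32 blocks

Answer: 12 blocks, 12 active warps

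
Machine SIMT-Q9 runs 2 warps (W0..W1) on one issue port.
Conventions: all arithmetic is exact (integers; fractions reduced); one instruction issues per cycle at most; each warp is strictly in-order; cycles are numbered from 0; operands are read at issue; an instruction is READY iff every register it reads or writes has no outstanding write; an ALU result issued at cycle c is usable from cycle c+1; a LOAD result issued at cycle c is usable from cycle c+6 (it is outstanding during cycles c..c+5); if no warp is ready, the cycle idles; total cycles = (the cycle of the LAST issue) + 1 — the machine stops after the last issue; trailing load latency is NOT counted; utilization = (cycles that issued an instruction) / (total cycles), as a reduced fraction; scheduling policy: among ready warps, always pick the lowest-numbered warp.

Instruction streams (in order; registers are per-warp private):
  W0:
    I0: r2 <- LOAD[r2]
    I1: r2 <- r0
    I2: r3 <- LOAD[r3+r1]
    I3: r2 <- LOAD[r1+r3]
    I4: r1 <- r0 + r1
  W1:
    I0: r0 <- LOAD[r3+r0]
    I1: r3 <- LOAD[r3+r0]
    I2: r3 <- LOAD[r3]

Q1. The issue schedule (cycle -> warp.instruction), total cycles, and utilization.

cycle 0: W0.I0
cycle 1: W1.I0
cycle 2: idle
cycle 3: idle
cycle 4: idle
cycle 5: idle
cycle 6: W0.I1
cycle 7: W0.I2
cycle 8: W1.I1
cycle 9: idle
cycle 10: idle
cycle 11: idle
cycle 12: idle
cycle 13: W0.I3
cycle 14: W0.I4
cycle 15: W1.I2

Answer: 16 cycles, utilization 1/2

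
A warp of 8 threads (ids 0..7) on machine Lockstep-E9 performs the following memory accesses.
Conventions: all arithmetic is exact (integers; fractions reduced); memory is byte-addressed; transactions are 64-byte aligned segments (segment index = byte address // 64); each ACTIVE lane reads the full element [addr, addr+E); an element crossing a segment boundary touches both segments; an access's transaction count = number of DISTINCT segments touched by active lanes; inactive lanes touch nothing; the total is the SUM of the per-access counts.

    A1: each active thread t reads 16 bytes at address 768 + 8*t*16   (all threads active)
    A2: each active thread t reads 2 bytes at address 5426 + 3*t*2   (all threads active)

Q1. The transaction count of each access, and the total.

A1: 8 transactions
A2: 2 transactions

Answer: 8,2; total 10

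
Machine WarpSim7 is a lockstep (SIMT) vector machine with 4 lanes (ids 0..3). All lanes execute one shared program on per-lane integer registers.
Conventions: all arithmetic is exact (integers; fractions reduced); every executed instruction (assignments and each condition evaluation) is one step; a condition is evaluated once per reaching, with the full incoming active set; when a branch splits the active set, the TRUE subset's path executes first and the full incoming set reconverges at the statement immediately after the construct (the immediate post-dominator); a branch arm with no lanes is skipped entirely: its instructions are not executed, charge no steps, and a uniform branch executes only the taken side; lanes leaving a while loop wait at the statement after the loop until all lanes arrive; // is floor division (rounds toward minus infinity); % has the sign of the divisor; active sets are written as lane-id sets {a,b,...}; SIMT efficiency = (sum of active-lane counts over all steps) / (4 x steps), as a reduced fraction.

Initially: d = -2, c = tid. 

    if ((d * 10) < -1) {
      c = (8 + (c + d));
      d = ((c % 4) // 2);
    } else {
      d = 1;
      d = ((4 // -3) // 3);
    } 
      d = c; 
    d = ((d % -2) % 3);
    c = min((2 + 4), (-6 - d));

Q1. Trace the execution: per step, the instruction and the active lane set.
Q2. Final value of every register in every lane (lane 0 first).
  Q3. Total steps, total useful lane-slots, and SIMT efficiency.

step 0: eval ((d * 10) < -1)         {0,1,2,3}
step 1: c <- (8 + (c + d))           {0,1,2,3}
step 2: d <- ((c % 4) // 2)          {0,1,2,3}
step 3: d <- c                       {0,1,2,3}
step 4: d <- ((d % -2) % 3)          {0,1,2,3}
step 5: c <- min((2 + 4), (-6 - d))  {0,1,2,3}

Answer: 6 steps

d: 0,2,0,2
c: -6,-8,-6,-8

steps = 6; useful = 24; efficiency = 24/24 = 1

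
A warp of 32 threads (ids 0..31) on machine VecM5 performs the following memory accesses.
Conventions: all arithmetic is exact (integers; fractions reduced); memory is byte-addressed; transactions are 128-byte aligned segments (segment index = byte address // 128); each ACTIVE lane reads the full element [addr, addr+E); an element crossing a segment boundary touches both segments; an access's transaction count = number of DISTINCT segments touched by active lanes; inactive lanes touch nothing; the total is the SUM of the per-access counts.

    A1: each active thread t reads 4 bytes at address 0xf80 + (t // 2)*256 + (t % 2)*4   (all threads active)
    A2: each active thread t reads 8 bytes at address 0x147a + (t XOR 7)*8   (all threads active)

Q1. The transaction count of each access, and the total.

A1: 16 transactions
A2: 3 transactions

Answer: 16,3; total 19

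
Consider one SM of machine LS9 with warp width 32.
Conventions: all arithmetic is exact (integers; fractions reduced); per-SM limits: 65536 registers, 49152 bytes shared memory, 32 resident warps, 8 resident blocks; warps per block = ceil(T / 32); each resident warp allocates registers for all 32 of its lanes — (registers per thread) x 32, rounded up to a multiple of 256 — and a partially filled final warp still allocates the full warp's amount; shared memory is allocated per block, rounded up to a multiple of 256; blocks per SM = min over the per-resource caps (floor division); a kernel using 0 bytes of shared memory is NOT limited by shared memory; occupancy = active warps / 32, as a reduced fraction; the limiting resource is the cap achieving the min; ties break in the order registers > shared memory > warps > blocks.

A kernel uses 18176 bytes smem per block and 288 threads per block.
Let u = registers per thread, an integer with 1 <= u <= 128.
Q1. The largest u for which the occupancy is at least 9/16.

Answer: u = 112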